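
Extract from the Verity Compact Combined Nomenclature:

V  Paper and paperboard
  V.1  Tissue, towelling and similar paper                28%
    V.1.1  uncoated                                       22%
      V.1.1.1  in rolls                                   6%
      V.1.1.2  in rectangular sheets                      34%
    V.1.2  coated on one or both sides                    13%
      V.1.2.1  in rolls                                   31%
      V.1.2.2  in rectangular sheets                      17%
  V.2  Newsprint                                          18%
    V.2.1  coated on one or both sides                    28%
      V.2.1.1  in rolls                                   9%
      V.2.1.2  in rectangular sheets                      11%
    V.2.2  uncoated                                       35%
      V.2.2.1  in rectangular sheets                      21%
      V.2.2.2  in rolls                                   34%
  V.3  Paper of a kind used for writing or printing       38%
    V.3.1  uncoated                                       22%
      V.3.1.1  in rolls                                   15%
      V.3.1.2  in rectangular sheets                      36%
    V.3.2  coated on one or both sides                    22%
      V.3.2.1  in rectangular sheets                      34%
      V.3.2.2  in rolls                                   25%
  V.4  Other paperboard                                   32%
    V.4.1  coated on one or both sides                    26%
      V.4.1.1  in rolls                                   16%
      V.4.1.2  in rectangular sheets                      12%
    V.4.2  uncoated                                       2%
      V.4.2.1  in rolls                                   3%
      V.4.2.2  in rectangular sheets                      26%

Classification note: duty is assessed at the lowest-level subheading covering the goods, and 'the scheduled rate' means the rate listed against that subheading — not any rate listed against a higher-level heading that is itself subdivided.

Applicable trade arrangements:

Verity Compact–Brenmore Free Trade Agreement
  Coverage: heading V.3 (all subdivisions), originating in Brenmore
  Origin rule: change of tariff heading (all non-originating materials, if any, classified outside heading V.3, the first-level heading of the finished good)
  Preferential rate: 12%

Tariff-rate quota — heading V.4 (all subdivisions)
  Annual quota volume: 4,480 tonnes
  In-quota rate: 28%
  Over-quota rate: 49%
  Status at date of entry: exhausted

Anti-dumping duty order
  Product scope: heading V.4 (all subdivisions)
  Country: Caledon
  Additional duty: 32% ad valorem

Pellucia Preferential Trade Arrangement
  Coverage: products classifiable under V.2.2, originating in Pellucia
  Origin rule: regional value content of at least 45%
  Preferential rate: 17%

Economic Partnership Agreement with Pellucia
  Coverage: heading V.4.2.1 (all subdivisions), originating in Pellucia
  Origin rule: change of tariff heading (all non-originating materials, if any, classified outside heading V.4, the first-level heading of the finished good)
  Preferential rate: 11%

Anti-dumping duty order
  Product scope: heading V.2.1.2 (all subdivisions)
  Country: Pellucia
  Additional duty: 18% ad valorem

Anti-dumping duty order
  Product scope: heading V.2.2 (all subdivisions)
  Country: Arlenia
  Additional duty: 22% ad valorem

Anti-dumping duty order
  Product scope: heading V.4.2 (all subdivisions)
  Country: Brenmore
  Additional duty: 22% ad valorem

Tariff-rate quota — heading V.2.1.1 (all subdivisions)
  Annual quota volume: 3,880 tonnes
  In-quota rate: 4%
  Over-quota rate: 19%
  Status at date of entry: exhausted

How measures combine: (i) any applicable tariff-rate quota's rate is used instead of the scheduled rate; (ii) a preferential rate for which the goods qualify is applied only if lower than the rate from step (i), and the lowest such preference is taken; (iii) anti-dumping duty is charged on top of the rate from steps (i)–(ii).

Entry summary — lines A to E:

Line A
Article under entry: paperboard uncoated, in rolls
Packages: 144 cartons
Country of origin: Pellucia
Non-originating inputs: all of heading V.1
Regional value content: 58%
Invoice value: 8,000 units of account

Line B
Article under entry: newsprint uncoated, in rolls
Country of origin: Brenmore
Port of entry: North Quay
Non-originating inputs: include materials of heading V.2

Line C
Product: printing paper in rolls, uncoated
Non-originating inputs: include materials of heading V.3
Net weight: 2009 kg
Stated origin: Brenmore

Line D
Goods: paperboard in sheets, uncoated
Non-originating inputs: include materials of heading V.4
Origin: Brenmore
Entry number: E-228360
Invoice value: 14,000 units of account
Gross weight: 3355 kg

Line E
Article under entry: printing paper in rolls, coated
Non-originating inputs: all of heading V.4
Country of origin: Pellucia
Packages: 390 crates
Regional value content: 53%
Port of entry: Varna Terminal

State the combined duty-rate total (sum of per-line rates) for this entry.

156%

Line A: paperboard → V.4; uncoated → V.4.2; in rolls → V.4.2.1. Scheduled 3%. quota on V.4 exhausted → over-quota 49%; Pellucia agreement on V.2.2: V.4.2.1 not covered; Pellucia agreement on V.4.2.1: CTH met → 11% available; preferential 11%. → 11%.
Line B: newsprint → V.2; uncoated → V.2.2; in rolls → V.2.2.2. Scheduled 34%. Brenmore agreement on V.3: V.2.2.2 not covered. → 34%.
Line C: printing paper → V.3; uncoated → V.3.1; in rolls → V.3.1.1. Scheduled 15%. Brenmore agreement on V.3: CTH not met. → 15%.
Line D: paperboard → V.4; uncoated → V.4.2; in sheets → V.4.2.2. Scheduled 26%. quota on V.4 exhausted → over-quota 49%; Brenmore agreement on V.3: V.4.2.2 not covered; anti-dumping (Brenmore, V.4.2): +22%; total 49% + 22% = 71%. → 71%.
Line E: printing paper → V.3; coated → V.3.2; in rolls → V.3.2.2. Scheduled 25%. Pellucia agreement on V.2.2: V.3.2.2 not covered; Pellucia agreement on V.4.2.1: V.3.2.2 not covered. → 25%.
Sum: 11% + 34% + 15% + 71% + 25% = 156%.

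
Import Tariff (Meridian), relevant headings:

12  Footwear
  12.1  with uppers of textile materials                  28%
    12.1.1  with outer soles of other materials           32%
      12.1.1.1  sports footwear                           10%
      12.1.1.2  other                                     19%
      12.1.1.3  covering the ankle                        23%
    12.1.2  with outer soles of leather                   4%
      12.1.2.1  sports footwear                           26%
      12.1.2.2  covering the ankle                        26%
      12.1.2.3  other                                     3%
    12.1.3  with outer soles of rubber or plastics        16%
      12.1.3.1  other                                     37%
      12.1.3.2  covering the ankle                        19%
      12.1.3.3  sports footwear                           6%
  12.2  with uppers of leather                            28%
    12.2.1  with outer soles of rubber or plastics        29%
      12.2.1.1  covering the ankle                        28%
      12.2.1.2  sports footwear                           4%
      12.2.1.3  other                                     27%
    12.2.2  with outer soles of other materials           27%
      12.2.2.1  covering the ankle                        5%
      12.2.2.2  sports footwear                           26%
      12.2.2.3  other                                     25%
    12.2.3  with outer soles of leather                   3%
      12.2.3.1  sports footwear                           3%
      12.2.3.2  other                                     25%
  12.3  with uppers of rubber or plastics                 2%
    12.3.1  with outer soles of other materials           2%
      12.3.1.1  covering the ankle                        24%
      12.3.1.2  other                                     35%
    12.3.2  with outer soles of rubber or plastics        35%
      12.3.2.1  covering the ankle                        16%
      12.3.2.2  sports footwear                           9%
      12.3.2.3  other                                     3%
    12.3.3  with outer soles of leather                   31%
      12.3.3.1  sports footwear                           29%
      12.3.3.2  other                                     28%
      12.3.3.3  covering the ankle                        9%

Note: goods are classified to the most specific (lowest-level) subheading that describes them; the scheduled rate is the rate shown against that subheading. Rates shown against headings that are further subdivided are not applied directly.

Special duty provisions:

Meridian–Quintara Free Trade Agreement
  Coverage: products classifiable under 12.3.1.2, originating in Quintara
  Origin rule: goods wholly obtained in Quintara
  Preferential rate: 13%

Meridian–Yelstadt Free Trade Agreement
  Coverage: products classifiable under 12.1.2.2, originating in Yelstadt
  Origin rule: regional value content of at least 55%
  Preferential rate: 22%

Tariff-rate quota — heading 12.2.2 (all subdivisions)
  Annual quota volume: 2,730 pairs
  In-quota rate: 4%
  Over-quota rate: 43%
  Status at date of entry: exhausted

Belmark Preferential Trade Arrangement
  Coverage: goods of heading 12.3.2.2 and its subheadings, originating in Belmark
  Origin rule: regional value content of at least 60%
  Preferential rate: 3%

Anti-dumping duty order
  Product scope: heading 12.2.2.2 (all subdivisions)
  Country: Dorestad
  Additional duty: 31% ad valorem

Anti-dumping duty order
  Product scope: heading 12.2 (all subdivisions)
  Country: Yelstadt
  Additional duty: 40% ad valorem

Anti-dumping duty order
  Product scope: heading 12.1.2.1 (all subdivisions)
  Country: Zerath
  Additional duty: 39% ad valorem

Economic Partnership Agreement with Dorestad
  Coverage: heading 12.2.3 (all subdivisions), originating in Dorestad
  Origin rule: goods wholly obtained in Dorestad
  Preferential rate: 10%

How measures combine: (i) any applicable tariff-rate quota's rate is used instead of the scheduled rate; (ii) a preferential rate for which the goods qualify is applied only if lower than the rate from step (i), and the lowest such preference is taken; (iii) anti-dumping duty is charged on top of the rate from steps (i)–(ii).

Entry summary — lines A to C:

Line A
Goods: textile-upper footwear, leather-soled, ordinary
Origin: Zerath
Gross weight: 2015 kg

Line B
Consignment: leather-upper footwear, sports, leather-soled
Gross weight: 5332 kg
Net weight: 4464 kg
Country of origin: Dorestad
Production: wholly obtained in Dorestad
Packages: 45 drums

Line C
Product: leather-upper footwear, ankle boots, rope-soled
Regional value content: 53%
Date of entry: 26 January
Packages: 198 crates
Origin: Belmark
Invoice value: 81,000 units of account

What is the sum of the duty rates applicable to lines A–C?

49%

Line A: textile-upper → 12.1; leather-soled → 12.1.2; ordinary → 12.1.2.3. Scheduled 3%. No special measure applies. → 3%.
Line B: leather-upper → 12.2; leather-soled → 12.2.3; sports → 12.2.3.1. Scheduled 3%. Dorestad agreement on 12.2.3: wholly obtained → 10% available; preference 10% not lower than 3% → no reduction. → 3%.
Line C: leather-upper → 12.2; rope-soled → 12.2.2; ankle boots → 12.2.2.1. Scheduled 5%. quota on 12.2.2 exhausted → over-quota 43%; Belmark agreement on 12.3.2.2: 12.2.2.1 not covered. → 43%.
Sum: 3% + 3% + 43% = 49%.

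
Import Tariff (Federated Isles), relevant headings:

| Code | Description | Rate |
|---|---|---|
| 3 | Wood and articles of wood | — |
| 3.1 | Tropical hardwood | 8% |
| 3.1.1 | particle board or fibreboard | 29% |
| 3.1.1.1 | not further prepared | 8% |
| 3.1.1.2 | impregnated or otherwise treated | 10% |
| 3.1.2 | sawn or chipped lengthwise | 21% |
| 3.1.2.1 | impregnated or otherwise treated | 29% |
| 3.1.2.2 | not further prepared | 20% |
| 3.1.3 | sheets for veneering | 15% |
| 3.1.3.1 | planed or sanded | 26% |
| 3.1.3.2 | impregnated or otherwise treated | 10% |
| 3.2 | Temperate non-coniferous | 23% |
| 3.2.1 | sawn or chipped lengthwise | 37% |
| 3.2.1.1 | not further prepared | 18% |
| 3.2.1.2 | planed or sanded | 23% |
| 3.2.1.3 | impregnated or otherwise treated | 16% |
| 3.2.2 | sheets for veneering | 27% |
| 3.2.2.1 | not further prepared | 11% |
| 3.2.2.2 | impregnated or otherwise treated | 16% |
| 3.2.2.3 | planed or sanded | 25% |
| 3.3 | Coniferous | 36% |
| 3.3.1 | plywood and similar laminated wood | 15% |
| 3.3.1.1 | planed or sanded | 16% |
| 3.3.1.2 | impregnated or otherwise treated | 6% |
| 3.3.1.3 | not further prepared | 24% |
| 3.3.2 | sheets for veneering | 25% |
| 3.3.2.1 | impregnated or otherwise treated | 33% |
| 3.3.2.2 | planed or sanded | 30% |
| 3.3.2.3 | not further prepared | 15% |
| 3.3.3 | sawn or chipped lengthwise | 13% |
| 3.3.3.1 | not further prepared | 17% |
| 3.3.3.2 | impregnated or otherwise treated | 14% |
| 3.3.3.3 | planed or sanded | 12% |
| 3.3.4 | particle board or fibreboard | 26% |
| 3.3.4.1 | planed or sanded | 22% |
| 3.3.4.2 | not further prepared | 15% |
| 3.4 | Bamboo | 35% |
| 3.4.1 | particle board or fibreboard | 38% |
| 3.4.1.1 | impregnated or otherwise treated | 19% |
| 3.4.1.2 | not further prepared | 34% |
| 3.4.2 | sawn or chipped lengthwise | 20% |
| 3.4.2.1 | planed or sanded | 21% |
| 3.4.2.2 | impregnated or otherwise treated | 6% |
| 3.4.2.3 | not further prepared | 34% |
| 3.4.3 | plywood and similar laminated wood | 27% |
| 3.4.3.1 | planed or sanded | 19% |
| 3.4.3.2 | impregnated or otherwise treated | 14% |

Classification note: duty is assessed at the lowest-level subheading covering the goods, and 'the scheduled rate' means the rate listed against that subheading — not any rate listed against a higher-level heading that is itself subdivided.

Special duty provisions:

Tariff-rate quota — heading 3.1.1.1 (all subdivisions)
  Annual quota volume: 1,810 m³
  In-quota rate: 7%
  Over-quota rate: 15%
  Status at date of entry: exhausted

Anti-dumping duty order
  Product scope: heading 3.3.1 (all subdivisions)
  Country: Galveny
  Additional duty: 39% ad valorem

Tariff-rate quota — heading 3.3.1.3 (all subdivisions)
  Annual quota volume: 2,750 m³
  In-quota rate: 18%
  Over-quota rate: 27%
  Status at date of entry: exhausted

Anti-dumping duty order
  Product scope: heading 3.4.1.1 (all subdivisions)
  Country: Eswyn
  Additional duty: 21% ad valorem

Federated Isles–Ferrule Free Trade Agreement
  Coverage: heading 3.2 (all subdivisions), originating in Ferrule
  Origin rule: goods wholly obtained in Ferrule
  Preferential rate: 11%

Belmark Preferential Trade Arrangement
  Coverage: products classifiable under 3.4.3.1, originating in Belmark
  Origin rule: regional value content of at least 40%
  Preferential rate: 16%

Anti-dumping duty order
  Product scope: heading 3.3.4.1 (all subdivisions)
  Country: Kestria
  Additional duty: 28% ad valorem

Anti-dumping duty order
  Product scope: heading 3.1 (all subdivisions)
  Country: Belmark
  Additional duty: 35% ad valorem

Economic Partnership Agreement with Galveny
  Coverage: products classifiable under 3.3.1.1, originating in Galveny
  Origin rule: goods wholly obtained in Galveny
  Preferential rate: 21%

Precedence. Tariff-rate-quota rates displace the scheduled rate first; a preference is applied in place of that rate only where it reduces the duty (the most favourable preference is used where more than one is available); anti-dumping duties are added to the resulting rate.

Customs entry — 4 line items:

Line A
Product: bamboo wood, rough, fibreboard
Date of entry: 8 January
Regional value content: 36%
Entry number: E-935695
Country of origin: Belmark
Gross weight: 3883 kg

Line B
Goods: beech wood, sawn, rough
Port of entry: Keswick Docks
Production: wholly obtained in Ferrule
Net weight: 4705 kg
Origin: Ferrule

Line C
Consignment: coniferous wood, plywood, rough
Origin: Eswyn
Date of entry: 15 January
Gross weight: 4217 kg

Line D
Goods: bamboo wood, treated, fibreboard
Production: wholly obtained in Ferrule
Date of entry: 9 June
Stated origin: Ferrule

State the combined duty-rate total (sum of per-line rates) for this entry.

Line A: bamboo → 3.4; fibreboard → 3.4.1; rough → 3.4.1.2. Scheduled 34%. Belmark agreement on 3.4.3.1: 3.4.1.2 not covered. → 34%.
Line B: beech → 3.2; sawn → 3.2.1; rough → 3.2.1.1. Scheduled 18%. Ferrule agreement on 3.2: wholly obtained → 11% available; preferential 11%. → 11%.
Line C: coniferous → 3.3; plywood → 3.3.1; rough → 3.3.1.3. Scheduled 24%. quota on 3.3.1.3 exhausted → over-quota 27%. → 27%.
Line D: bamboo → 3.4; fibreboard → 3.4.1; treated → 3.4.1.1. Scheduled 19%. Ferrule agreement on 3.2: 3.4.1.1 not covered. → 19%.
Sum: 34% + 11% + 27% + 19% = 91%.

91%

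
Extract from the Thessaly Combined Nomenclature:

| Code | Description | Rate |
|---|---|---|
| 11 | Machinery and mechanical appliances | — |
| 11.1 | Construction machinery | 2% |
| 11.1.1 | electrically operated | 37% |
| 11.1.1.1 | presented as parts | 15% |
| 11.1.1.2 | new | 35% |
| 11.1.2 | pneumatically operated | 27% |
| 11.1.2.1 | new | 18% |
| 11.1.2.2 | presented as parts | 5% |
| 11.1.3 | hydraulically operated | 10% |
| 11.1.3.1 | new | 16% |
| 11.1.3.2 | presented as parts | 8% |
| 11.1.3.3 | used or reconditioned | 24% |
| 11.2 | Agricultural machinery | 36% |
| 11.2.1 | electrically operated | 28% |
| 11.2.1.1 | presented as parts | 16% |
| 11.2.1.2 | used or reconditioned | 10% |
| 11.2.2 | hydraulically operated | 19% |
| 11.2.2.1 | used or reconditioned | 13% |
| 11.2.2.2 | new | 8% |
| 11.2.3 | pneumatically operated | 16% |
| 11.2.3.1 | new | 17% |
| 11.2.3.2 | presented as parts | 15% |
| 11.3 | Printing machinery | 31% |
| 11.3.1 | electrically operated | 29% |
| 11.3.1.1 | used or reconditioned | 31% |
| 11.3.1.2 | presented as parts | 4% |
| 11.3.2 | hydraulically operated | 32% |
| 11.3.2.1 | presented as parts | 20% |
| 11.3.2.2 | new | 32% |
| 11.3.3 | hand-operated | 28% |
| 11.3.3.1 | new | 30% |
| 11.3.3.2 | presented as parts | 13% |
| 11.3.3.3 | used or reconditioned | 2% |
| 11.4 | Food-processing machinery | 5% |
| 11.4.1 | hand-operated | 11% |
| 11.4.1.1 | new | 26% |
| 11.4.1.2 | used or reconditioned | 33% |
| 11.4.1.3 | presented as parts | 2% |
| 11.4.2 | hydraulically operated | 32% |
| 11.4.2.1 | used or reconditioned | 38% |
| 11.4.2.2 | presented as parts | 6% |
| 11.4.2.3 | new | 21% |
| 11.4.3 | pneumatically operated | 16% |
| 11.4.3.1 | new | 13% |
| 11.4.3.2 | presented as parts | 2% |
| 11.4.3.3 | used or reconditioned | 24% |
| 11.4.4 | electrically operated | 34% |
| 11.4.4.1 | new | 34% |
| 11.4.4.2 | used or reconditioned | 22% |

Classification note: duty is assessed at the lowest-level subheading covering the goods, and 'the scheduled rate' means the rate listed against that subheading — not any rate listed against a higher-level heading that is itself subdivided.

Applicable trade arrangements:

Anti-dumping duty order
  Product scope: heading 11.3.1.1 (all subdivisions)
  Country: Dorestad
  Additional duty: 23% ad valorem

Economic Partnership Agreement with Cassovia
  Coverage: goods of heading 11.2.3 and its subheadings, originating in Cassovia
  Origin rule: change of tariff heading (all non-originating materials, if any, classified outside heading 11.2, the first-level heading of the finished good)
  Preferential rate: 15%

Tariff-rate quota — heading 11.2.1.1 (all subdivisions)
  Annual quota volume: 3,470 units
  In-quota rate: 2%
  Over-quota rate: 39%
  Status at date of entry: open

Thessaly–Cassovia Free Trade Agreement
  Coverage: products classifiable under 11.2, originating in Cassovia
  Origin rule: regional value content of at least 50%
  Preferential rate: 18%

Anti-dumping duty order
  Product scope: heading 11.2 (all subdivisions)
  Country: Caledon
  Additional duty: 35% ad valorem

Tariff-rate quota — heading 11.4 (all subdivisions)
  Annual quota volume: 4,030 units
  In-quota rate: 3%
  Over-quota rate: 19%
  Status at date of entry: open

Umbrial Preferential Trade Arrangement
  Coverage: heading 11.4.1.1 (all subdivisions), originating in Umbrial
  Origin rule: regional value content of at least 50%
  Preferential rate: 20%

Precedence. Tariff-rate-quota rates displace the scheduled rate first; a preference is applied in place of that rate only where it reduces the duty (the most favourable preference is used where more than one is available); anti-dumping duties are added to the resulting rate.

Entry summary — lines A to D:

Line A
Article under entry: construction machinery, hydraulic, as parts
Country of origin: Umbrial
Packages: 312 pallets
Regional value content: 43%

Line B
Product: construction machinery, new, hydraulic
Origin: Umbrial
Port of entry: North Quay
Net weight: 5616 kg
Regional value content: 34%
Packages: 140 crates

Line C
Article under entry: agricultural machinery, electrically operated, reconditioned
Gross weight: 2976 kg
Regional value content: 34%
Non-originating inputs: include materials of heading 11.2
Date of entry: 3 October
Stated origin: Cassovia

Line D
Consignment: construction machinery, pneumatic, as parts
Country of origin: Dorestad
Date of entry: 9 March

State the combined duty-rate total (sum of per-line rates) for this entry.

Line A: construction → 11.1; hydraulic → 11.1.3; as parts → 11.1.3.2. Scheduled 8%. Umbrial agreement on 11.4.1.1: 11.1.3.2 not covered. → 8%.
Line B: construction → 11.1; hydraulic → 11.1.3; new → 11.1.3.1. Scheduled 16%. Umbrial agreement on 11.4.1.1: 11.1.3.1 not covered. → 16%.
Line C: agricultural → 11.2; electrically operated → 11.2.1; reconditioned → 11.2.1.2. Scheduled 10%. Cassovia agreement on 11.2.3: 11.2.1.2 not covered; Cassovia agreement on 11.2: RVC < 50%. → 10%.
Line D: construction → 11.1; pneumatic → 11.1.2; as parts → 11.1.2.2. Scheduled 5%. No special measure applies. → 5%.
Sum: 8% + 16% + 10% + 5% = 39%.

39%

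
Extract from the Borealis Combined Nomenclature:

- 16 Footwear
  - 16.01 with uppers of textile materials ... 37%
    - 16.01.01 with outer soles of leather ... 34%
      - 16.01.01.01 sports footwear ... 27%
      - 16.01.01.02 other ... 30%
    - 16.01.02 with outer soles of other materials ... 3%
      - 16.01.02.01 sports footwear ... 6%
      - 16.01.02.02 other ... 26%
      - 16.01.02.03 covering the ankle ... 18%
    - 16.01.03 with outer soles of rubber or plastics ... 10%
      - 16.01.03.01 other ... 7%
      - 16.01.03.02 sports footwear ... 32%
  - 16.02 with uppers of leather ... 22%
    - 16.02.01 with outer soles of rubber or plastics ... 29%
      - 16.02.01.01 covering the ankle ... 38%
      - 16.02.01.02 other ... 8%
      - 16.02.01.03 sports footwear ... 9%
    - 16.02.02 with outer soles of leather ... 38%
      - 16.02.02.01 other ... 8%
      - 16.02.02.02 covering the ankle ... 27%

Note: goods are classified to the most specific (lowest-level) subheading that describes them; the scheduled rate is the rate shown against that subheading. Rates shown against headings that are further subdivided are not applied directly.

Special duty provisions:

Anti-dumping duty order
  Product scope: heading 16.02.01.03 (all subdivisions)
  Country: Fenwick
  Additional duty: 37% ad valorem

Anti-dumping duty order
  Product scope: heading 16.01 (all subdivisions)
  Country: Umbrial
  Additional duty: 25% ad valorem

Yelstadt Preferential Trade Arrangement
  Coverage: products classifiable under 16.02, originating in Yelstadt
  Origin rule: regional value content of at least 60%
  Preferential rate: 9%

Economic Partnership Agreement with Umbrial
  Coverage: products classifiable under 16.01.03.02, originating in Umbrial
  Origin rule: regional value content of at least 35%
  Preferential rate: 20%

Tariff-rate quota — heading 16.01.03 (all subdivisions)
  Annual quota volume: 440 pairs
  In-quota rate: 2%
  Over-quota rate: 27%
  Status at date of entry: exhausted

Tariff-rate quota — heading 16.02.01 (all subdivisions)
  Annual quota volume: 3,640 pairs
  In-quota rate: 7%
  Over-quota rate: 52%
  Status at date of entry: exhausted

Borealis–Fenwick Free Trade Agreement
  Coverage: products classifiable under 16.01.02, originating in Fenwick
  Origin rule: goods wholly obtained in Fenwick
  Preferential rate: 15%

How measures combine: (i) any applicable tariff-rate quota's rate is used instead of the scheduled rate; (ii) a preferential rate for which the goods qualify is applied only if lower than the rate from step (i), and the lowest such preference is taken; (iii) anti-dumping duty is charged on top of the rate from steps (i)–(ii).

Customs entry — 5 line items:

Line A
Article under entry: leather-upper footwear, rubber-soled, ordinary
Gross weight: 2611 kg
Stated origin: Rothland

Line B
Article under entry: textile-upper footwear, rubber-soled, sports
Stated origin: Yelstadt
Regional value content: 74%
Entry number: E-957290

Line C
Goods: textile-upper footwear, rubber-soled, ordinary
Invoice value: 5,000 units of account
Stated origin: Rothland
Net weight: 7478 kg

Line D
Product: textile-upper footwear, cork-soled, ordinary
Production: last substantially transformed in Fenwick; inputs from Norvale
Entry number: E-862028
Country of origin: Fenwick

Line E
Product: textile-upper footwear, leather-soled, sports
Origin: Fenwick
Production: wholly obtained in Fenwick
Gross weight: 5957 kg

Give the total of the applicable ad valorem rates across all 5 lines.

159%

Line A: leather-upper → 16.02; rubber-soled → 16.02.01; ordinary → 16.02.01.02. Scheduled 8%. quota on 16.02.01 exhausted → over-quota 52%. → 52%.
Line B: textile-upper → 16.01; rubber-soled → 16.01.03; sports → 16.01.03.02. Scheduled 32%. quota on 16.01.03 exhausted → over-quota 27%; Yelstadt agreement on 16.02: 16.01.03.02 not covered. → 27%.
Line C: textile-upper → 16.01; rubber-soled → 16.01.03; ordinary → 16.01.03.01. Scheduled 7%. quota on 16.01.03 exhausted → over-quota 27%. → 27%.
Line D: textile-upper → 16.01; cork-soled → 16.01.02; ordinary → 16.01.02.02. Scheduled 26%. Fenwick agreement on 16.01.02: not wholly obtained. → 26%.
Line E: textile-upper → 16.01; leather-soled → 16.01.01; sports → 16.01.01.01. Scheduled 27%. Fenwick agreement on 16.01.02: 16.01.01.01 not covered. → 27%.
Sum: 52% + 27% + 27% + 26% + 27% = 159%.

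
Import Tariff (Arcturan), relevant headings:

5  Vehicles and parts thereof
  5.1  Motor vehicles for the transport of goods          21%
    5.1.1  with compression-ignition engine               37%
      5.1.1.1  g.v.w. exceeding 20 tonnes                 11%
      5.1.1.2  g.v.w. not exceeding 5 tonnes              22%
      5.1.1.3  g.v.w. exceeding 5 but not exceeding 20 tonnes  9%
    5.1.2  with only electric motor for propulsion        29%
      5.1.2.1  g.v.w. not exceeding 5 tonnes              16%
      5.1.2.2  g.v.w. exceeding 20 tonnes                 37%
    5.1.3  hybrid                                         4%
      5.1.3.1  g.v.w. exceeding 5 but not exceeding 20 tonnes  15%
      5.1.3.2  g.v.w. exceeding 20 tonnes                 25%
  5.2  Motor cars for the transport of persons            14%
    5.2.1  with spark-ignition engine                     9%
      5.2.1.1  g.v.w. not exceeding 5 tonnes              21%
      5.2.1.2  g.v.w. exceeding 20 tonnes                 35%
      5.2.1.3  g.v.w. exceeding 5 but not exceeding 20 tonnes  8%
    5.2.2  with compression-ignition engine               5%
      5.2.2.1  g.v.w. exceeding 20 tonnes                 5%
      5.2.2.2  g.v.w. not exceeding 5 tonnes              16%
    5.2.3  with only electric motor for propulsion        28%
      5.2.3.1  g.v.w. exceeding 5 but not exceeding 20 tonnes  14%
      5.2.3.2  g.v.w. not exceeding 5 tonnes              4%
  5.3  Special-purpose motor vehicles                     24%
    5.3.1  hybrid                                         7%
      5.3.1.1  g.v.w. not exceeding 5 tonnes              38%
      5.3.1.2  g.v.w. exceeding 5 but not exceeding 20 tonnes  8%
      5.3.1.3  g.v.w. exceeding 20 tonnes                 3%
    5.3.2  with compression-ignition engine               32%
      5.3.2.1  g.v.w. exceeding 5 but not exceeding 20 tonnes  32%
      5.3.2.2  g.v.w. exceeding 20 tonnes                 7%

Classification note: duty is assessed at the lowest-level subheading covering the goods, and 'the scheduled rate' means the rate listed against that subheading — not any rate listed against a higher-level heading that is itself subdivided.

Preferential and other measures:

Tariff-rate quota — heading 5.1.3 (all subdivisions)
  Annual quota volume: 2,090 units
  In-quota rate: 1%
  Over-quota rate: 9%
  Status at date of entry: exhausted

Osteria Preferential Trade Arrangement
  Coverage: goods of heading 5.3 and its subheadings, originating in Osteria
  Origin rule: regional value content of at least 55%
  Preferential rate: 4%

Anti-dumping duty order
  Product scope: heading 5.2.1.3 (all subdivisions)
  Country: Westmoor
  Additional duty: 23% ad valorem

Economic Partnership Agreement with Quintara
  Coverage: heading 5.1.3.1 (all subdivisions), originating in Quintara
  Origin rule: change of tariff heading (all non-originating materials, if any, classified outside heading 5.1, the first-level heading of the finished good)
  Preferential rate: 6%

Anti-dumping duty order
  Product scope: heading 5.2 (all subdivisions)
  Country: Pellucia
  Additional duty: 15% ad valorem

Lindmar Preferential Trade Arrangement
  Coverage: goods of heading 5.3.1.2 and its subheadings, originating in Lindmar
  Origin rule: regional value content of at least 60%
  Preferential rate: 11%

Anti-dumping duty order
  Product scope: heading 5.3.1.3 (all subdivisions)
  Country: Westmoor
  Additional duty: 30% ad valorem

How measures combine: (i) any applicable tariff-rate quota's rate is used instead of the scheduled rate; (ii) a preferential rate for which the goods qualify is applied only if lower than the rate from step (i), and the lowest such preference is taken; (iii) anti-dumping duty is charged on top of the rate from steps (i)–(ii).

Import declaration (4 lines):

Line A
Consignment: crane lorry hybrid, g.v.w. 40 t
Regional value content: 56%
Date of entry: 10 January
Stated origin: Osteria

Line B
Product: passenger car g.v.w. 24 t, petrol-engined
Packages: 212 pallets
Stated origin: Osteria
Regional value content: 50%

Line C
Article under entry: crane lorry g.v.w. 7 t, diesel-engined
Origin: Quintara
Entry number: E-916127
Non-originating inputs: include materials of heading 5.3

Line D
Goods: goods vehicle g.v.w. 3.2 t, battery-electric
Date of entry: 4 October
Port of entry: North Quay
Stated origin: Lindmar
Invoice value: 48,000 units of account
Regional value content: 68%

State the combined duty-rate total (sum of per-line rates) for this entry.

86%

Line A: crane lorry → 5.3; hybrid → 5.3.1; g.v.w. 40 t → 5.3.1.3. Scheduled 3%. Osteria agreement on 5.3: RVC ≥ 55% → 4% available; preference 4% not lower than 3% → no reduction. → 3%.
Line B: passenger car → 5.2; petrol-engined → 5.2.1; g.v.w. 24 t → 5.2.1.2. Scheduled 35%. Osteria agreement on 5.3: 5.2.1.2 not covered. → 35%.
Line C: crane lorry → 5.3; diesel-engined → 5.3.2; g.v.w. 7 t → 5.3.2.1. Scheduled 32%. Quintara agreement on 5.1.3.1: 5.3.2.1 not covered. → 32%.
Line D: goods vehicle → 5.1; battery-electric → 5.1.2; g.v.w. 3.2 t → 5.1.2.1. Scheduled 16%. Lindmar agreement on 5.3.1.2: 5.1.2.1 not covered. → 16%.
Sum: 3% + 35% + 32% + 16% = 86%.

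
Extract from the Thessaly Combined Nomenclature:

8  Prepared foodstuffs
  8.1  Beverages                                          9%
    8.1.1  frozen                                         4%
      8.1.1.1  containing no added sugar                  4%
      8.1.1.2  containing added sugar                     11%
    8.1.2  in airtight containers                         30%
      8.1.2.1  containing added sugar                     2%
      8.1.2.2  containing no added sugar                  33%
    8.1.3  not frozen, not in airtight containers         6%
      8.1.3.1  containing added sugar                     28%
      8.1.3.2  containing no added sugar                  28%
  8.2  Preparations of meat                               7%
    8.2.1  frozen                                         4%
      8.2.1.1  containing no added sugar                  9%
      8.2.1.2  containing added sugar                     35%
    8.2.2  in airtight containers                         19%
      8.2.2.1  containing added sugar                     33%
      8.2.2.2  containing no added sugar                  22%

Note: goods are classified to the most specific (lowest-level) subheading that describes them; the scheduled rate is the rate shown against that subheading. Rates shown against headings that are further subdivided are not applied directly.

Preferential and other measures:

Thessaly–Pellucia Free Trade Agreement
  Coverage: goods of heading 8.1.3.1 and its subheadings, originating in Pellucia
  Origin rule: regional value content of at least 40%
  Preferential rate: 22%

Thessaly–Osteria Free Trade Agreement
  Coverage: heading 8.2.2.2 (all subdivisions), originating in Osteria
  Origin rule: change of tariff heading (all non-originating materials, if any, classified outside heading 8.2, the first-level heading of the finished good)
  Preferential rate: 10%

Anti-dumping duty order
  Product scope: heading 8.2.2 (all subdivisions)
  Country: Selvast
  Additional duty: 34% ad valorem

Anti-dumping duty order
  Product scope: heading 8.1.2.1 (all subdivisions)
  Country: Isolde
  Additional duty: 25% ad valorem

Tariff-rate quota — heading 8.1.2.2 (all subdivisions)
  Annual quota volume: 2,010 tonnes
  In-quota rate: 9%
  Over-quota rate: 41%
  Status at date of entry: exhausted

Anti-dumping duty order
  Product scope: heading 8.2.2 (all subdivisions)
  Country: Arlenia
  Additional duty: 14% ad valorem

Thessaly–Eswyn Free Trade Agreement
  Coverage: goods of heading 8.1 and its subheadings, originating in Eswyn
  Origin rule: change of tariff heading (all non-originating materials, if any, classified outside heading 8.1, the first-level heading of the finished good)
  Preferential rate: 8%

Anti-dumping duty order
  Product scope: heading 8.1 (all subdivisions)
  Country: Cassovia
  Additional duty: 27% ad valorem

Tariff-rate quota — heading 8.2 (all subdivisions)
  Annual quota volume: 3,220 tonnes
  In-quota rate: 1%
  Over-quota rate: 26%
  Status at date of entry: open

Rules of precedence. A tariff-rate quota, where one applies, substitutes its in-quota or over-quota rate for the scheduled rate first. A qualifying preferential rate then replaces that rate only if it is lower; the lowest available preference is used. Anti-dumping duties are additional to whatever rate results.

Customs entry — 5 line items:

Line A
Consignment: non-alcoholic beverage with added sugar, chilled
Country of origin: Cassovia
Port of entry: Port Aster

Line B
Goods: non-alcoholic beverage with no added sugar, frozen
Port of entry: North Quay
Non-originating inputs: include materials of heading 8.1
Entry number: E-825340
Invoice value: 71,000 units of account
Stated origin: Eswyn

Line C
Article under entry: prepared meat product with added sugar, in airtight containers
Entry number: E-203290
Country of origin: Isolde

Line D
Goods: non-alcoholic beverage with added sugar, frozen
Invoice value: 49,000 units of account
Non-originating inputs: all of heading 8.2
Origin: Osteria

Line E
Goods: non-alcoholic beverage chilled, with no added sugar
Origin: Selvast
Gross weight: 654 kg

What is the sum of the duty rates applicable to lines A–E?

Line A: non-alcoholic beverage → 8.1; chilled → 8.1.3; with added sugar → 8.1.3.1. Scheduled 28%. anti-dumping (Cassovia, 8.1): +27%; total 28% + 27% = 55%. → 55%.
Line B: non-alcoholic beverage → 8.1; frozen → 8.1.1; with no added sugar → 8.1.1.1. Scheduled 4%. Eswyn agreement on 8.1: CTH not met. → 4%.
Line C: prepared meat product → 8.2; in airtight containers → 8.2.2; with added sugar → 8.2.2.1. Scheduled 33%. quota on 8.2 open → in-quota 1%. → 1%.
Line D: non-alcoholic beverage → 8.1; frozen → 8.1.1; with added sugar → 8.1.1.2. Scheduled 11%. Osteria agreement on 8.2.2.2: 8.1.1.2 not covered. → 11%.
Line E: non-alcoholic beverage → 8.1; chilled → 8.1.3; with no added sugar → 8.1.3.2. Scheduled 28%. No special measure applies. → 28%.
Sum: 55% + 4% + 1% + 11% + 28% = 99%.

99%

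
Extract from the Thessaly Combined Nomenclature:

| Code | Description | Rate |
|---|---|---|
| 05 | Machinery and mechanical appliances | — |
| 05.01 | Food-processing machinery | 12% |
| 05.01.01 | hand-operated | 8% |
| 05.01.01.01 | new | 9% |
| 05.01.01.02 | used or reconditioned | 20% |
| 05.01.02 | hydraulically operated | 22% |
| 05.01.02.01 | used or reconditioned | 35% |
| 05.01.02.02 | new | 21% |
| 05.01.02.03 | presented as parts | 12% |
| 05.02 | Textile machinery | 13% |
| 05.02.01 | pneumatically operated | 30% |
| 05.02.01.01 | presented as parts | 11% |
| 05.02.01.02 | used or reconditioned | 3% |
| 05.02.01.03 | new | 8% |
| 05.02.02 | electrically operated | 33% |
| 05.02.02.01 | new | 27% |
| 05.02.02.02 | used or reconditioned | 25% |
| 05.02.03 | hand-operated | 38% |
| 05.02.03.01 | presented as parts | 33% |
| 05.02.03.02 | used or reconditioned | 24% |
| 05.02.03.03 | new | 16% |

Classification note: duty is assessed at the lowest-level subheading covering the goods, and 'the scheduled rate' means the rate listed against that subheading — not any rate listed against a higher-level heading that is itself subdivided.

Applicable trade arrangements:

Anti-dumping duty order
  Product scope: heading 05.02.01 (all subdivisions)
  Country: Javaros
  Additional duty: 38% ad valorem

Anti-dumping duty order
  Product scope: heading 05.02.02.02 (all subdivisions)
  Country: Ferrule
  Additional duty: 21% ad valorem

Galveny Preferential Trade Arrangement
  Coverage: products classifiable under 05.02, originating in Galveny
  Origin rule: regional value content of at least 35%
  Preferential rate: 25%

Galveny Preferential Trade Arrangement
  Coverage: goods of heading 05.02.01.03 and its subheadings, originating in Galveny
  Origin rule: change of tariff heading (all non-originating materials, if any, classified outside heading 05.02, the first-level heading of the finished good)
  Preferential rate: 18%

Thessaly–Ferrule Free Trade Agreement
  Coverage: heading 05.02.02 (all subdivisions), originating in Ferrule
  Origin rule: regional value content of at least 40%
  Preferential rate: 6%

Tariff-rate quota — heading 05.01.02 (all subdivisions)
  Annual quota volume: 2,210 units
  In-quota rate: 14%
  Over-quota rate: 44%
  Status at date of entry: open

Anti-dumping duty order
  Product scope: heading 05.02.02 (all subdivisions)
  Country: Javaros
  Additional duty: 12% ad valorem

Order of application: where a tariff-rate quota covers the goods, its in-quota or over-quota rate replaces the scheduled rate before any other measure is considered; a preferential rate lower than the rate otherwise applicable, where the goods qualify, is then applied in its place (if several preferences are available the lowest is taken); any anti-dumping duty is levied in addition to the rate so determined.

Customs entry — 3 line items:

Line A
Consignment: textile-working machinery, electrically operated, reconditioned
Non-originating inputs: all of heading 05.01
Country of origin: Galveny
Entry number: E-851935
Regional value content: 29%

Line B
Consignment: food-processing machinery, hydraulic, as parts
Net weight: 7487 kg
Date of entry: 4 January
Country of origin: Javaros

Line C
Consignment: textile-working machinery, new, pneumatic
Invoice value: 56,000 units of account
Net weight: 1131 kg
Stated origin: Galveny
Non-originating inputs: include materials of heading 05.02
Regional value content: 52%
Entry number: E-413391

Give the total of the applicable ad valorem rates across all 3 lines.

47%

Line A: textile-working → 05.02; electrically operated → 05.02.02; reconditioned → 05.02.02.02. Scheduled 25%. Galveny agreement on 05.02: RVC < 35%; Galveny agreement on 05.02.01.03: 05.02.02.02 not covered. → 25%.
Line B: food-processing → 05.01; hydraulic → 05.01.02; as parts → 05.01.02.03. Scheduled 12%. quota on 05.01.02 open → in-quota 14%. → 14%.
Line C: textile-working → 05.02; pneumatic → 05.02.01; new → 05.02.01.03. Scheduled 8%. Galveny agreement on 05.02: RVC ≥ 35% → 25% available; Galveny agreement on 05.02.01.03: CTH not met; preference 25% not lower than 8% → no reduction. → 8%.
Sum: 25% + 14% + 8% = 47%.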